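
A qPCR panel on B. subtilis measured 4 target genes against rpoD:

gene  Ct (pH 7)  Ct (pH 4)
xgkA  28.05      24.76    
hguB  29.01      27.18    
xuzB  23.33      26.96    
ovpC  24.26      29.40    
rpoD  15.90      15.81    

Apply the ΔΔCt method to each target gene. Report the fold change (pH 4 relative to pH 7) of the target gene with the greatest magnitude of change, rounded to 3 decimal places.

xgkA: ΔΔCt = (24.76−15.81) − (28.05−15.90) = 8.95 − 12.15 = -3.20; fold change = 2^3.20 = 9.190
hguB: ΔΔCt = (27.18−15.81) − (29.01−15.90) = 11.37 − 13.11 = -1.74; fold change = 2^1.74 = 3.340
xuzB: ΔΔCt = (26.96−15.81) − (23.33−15.90) = 11.15 − 7.43 = 3.72; fold change = 2^-3.72 = 0.076
ovpC: ΔΔCt = (29.40−15.81) − (24.26−15.90) = 13.59 − 8.36 = 5.23; fold change = 2^-5.23 = 0.027
ovpC has the largest |ΔΔCt| = 5.23.

0.027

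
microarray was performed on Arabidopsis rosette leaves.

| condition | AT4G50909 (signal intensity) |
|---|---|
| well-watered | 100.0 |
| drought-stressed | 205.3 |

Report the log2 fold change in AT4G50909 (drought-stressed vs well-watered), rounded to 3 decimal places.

1.038

Fold change = 205.3 / 100.0 = 2.0530
log2(2.0530) = 1.0377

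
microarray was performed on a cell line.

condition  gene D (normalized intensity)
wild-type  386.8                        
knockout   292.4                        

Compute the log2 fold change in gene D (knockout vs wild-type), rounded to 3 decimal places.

Fold change = 292.4 / 386.8 = 0.7559
log2(0.7559) = -0.4036

-0.404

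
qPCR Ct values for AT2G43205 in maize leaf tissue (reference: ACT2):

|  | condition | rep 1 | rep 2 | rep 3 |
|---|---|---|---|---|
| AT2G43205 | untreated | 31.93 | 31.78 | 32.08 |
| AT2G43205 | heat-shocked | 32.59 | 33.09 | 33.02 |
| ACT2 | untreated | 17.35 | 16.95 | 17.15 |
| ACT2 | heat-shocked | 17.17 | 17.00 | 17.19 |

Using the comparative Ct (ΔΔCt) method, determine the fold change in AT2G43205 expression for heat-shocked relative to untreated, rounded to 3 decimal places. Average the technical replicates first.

0.500

Mean Ct: AT2G43205 untreated 31.930; AT2G43205 heat-shocked 32.900; ACT2 untreated 17.150; ACT2 heat-shocked 17.120
ΔCt(untreated) = 31.930 − 17.150 = 14.780
ΔCt(heat-shocked) = 32.900 − 17.120 = 15.780
ΔΔCt = 15.780 − 14.780 = 1.000
Fold change = 2^(−1.000) = 0.5000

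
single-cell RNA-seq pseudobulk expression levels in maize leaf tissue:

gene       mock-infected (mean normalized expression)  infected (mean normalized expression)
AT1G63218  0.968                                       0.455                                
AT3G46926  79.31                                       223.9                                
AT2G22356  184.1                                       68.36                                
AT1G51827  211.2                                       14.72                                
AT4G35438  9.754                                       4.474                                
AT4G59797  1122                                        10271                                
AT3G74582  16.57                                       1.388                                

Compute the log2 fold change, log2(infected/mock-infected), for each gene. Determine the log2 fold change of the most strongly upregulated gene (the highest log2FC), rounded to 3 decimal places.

3.194

log2(0.455/0.968) = -1.089  (AT1G63218)
log2(223.9/79.31) = 1.497  (AT3G46926)
log2(68.36/184.1) = -1.429  (AT2G22356)
log2(14.72/211.2) = -3.843  (AT1G51827)
log2(4.474/9.754) = -1.124  (AT4G35438)
log2(10271/1122) = 3.194  (AT4G59797)
log2(1.388/16.57) = -3.577  (AT3G74582)
AT4G59797 is most strongly upregulated.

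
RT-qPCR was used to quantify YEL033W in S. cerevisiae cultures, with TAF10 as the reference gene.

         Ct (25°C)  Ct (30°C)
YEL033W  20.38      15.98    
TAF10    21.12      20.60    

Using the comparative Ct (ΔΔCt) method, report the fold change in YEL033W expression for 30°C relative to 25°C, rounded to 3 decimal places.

14.723

ΔCt(25°C) = 20.380 − 21.120 = -0.740
ΔCt(30°C) = 15.980 − 20.600 = -4.620
ΔΔCt = -4.620 − (-0.740) = -3.880
Fold change = 2^(−(-3.880)) = 2^3.880 = 14.7230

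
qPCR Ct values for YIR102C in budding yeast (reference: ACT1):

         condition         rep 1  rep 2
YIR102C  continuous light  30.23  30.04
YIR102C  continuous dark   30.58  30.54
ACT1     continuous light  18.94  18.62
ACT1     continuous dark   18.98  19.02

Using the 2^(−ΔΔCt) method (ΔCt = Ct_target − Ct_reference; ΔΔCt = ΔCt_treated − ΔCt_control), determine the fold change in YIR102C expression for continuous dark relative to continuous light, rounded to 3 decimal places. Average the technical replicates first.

0.868

Mean Ct: YIR102C continuous light 30.135; YIR102C continuous dark 30.560; ACT1 continuous light 18.780; ACT1 continuous dark 19.000
ΔCt(continuous light) = 30.135 − 18.780 = 11.355
ΔCt(continuous dark) = 30.560 − 19.000 = 11.560
ΔΔCt = 11.560 − 11.355 = 0.205
Fold change = 2^(−0.205) = 0.8675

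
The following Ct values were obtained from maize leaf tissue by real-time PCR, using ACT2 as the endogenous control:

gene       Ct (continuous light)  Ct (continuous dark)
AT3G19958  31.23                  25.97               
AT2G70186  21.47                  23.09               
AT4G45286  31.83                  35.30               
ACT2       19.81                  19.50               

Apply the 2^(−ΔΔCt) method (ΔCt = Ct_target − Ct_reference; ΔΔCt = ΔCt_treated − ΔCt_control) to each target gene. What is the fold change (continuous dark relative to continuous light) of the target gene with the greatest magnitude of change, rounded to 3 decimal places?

30.910

AT3G19958: ΔΔCt = (25.97−19.50) − (31.23−19.81) = 6.47 − 11.42 = -4.95; fold change = 2^4.95 = 30.910
AT2G70186: ΔΔCt = (23.09−19.50) − (21.47−19.81) = 3.59 − 1.66 = 1.93; fold change = 2^-1.93 = 0.262
AT4G45286: ΔΔCt = (35.30−19.50) − (31.83−19.81) = 15.80 − 12.02 = 3.78; fold change = 2^-3.78 = 0.073
AT3G19958 has the largest |ΔΔCt| = 4.95.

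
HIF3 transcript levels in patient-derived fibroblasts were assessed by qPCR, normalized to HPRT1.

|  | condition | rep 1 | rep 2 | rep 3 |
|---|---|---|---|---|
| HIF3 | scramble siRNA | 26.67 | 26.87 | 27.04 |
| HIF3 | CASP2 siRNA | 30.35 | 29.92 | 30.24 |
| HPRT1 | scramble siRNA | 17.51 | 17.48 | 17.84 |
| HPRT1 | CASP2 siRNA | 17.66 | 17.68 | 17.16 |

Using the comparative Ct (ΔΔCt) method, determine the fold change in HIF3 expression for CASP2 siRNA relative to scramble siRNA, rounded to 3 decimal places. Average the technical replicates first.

Mean Ct: HIF3 scramble siRNA 26.860; HIF3 CASP2 siRNA 30.170; HPRT1 scramble siRNA 17.610; HPRT1 CASP2 siRNA 17.500
ΔCt(scramble siRNA) = 26.860 − 17.610 = 9.250
ΔCt(CASP2 siRNA) = 30.170 − 17.500 = 12.670
ΔΔCt = 12.670 − 9.250 = 3.420
Fold change = 2^(−3.420) = 0.0934

0.093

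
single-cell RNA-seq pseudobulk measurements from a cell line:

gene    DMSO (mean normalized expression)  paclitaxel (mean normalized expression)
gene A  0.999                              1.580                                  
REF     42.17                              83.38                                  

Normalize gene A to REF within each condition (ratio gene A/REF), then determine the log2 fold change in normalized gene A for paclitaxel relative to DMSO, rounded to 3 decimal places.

-0.322

gene A/REF (DMSO) = 0.999 / 42.17 = 0.02369
gene A/REF (paclitaxel) = 1.580 / 83.38 = 0.018949
Fold change = 0.018949 / 0.02369 = 0.7999
log2(0.7999) = -0.3221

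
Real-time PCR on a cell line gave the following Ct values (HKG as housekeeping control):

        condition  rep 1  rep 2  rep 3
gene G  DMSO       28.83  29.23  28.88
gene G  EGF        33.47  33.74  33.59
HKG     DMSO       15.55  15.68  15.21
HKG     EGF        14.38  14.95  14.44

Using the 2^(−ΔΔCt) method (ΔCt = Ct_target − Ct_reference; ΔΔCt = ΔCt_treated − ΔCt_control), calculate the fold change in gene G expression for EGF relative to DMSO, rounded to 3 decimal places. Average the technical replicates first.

Mean Ct: gene G DMSO 28.980; gene G EGF 33.600; HKG DMSO 15.480; HKG EGF 14.590
ΔCt(DMSO) = 28.980 − 15.480 = 13.500
ΔCt(EGF) = 33.600 − 14.590 = 19.010
ΔΔCt = 19.010 − 13.500 = 5.510
Fold change = 2^(−5.510) = 0.0219

0.022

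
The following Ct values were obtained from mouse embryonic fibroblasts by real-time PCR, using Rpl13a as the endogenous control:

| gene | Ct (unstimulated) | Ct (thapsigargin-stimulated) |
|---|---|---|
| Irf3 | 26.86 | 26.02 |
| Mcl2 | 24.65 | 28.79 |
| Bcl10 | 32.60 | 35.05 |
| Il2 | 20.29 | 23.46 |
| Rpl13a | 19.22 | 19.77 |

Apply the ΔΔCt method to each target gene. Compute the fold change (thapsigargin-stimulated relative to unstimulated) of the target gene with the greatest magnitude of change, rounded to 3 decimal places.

Irf3: ΔΔCt = (26.02−19.77) − (26.86−19.22) = 6.25 − 7.64 = -1.39; fold change = 2^1.39 = 2.621
Mcl2: ΔΔCt = (28.79−19.77) − (24.65−19.22) = 9.02 − 5.43 = 3.59; fold change = 2^-3.59 = 0.083
Bcl10: ΔΔCt = (35.05−19.77) − (32.60−19.22) = 15.28 − 13.38 = 1.90; fold change = 2^-1.90 = 0.268
Il2: ΔΔCt = (23.46−19.77) − (20.29−19.22) = 3.69 − 1.07 = 2.62; fold change = 2^-2.62 = 0.163
Mcl2 has the largest |ΔΔCt| = 3.59.

0.083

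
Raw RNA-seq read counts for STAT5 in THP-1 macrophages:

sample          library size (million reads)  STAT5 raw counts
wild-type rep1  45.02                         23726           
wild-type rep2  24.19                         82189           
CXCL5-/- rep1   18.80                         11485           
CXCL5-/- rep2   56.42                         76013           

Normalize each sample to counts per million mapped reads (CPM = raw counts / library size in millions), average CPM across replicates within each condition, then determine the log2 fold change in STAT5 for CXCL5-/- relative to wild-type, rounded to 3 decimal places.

-1.003

CPM(wild-type rep1) = 23726 / 45.02 = 527.0102
CPM(wild-type rep2) = 82189 / 24.19 = 3397.6437
CPM(CXCL5-/- rep1) = 11485 / 18.80 = 610.9043
CPM(CXCL5-/- rep2) = 76013 / 56.42 = 1347.2705
mean CPM(wild-type) = 1962.3269; mean CPM(CXCL5-/-) = 979.0874
Fold change = 979.0874 / 1962.3269 = 0.49894
log2(0.49894) = -1.0031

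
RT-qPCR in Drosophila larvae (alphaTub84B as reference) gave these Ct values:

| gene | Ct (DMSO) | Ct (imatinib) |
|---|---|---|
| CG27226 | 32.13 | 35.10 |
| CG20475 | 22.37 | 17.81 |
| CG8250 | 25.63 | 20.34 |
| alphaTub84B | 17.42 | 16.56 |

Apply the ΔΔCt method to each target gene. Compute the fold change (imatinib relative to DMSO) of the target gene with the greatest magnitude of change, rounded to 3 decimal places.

CG27226: ΔΔCt = (35.10−16.56) − (32.13−17.42) = 18.54 − 14.71 = 3.83; fold change = 2^-3.83 = 0.070
CG20475: ΔΔCt = (17.81−16.56) − (22.37−17.42) = 1.25 − 4.95 = -3.70; fold change = 2^3.70 = 12.996
CG8250: ΔΔCt = (20.34−16.56) − (25.63−17.42) = 3.78 − 8.21 = -4.43; fold change = 2^4.43 = 21.556
CG8250 has the largest |ΔΔCt| = 4.43.

21.556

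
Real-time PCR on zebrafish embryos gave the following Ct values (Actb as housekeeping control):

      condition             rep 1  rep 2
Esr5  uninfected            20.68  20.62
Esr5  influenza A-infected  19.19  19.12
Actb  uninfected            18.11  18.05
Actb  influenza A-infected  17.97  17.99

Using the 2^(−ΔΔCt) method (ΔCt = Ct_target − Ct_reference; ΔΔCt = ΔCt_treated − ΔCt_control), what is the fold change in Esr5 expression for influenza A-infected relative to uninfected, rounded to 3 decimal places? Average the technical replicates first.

2.630

Mean Ct: Esr5 uninfected 20.650; Esr5 influenza A-infected 19.155; Actb uninfected 18.080; Actb influenza A-infected 17.980
ΔCt(uninfected) = 20.650 − 18.080 = 2.570
ΔCt(influenza A-infected) = 19.155 − 17.980 = 1.175
ΔΔCt = 1.175 − 2.570 = -1.395
Fold change = 2^(−(-1.395)) = 2^1.395 = 2.6299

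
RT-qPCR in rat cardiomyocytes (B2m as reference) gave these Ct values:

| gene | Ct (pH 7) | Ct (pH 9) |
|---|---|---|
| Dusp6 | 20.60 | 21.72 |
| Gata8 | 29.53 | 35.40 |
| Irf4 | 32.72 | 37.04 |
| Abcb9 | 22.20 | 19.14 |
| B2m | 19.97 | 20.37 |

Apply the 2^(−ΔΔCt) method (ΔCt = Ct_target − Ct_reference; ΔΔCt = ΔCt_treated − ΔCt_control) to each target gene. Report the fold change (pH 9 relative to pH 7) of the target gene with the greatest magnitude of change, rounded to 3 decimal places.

Dusp6: ΔΔCt = (21.72−20.37) − (20.60−19.97) = 1.35 − 0.63 = 0.72; fold change = 2^-0.72 = 0.607
Gata8: ΔΔCt = (35.40−20.37) − (29.53−19.97) = 15.03 − 9.56 = 5.47; fold change = 2^-5.47 = 0.023
Irf4: ΔΔCt = (37.04−20.37) − (32.72−19.97) = 16.67 − 12.75 = 3.92; fold change = 2^-3.92 = 0.066
Abcb9: ΔΔCt = (19.14−20.37) − (22.20−19.97) = -1.23 − 2.23 = -3.46; fold change = 2^3.46 = 11.004
Gata8 has the largest |ΔΔCt| = 5.47.

0.023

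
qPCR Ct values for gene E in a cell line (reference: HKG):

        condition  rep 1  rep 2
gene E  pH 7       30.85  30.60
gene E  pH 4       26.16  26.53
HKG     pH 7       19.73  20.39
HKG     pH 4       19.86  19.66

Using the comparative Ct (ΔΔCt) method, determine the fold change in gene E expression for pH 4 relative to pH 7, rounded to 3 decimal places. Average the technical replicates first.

Mean Ct: gene E pH 7 30.725; gene E pH 4 26.345; HKG pH 7 20.060; HKG pH 4 19.760
ΔCt(pH 7) = 30.725 − 20.060 = 10.665
ΔCt(pH 4) = 26.345 − 19.760 = 6.585
ΔΔCt = 6.585 − 10.665 = -4.080
Fold change = 2^(−(-4.080)) = 2^4.080 = 16.9123

16.912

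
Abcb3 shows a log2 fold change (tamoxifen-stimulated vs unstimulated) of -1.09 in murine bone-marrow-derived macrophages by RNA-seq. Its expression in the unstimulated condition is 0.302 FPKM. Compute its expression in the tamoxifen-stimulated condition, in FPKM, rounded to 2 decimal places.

0.14

Fold change = 2^(-1.09) = 0.4698
tamoxifen-stimulated expression = 0.302 × 0.4698 = 0.14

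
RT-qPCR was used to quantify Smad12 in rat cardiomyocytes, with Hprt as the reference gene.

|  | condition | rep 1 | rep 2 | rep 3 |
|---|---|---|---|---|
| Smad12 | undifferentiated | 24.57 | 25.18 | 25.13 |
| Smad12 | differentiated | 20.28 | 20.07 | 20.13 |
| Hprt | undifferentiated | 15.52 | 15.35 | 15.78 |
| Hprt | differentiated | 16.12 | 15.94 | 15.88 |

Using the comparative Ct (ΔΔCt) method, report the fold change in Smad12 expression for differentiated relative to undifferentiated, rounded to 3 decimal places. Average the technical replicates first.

Mean Ct: Smad12 undifferentiated 24.960; Smad12 differentiated 20.160; Hprt undifferentiated 15.550; Hprt differentiated 15.980
ΔCt(undifferentiated) = 24.960 − 15.550 = 9.410
ΔCt(differentiated) = 20.160 − 15.980 = 4.180
ΔΔCt = 4.180 − 9.410 = -5.230
Fold change = 2^(−(-5.230)) = 2^5.230 = 37.5307

37.531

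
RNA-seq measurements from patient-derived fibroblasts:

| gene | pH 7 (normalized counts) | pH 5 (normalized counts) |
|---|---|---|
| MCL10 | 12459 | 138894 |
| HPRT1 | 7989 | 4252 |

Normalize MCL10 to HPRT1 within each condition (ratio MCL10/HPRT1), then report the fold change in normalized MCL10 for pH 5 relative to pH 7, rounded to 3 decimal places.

MCL10/HPRT1 (pH 7) = 12459 / 7989 = 1.5595
MCL10/HPRT1 (pH 5) = 138894 / 4252 = 32.666
Fold change = 32.666 / 1.5595 = 20.9459

20.946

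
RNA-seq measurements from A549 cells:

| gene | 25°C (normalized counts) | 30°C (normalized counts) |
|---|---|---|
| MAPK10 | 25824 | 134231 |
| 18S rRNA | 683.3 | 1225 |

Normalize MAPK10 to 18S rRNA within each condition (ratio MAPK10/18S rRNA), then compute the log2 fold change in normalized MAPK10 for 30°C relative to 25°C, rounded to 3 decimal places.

1.536

MAPK10/18S rRNA (25°C) = 25824 / 683.3 = 37.793
MAPK10/18S rRNA (30°C) = 134231 / 1225 = 109.58
Fold change = 109.58 / 37.793 = 2.8994
log2(2.8994) = 1.5357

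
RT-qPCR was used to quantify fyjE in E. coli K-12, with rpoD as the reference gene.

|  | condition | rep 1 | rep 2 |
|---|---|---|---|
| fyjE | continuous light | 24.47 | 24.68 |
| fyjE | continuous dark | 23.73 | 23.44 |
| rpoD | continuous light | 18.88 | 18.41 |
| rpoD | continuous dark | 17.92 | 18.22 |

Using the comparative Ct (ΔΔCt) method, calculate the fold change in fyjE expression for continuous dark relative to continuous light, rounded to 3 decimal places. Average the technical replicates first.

Mean Ct: fyjE continuous light 24.575; fyjE continuous dark 23.585; rpoD continuous light 18.645; rpoD continuous dark 18.070
ΔCt(continuous light) = 24.575 − 18.645 = 5.930
ΔCt(continuous dark) = 23.585 − 18.070 = 5.515
ΔΔCt = 5.515 − 5.930 = -0.415
Fold change = 2^(−(-0.415)) = 2^0.415 = 1.3333

1.333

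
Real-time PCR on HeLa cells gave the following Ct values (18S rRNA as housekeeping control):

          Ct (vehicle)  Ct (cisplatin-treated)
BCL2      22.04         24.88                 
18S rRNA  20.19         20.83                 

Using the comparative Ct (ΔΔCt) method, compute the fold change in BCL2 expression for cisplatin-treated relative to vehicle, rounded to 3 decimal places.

ΔCt(vehicle) = 22.040 − 20.190 = 1.850
ΔCt(cisplatin-treated) = 24.880 − 20.830 = 4.050
ΔΔCt = 4.050 − 1.850 = 2.200
Fold change = 2^(−2.200) = 0.2176

0.218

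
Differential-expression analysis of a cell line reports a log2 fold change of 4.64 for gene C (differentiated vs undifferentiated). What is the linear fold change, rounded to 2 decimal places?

Fold change = 2^(4.64) = 24.933

24.93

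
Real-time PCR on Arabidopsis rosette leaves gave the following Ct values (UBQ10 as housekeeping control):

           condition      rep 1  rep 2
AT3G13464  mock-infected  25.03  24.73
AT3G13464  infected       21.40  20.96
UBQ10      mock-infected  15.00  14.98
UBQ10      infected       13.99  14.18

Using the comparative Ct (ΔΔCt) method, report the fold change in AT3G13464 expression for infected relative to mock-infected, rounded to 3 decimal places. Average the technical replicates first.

6.940

Mean Ct: AT3G13464 mock-infected 24.880; AT3G13464 infected 21.180; UBQ10 mock-infected 14.990; UBQ10 infected 14.085
ΔCt(mock-infected) = 24.880 − 14.990 = 9.890
ΔCt(infected) = 21.180 − 14.085 = 7.095
ΔΔCt = 7.095 − 9.890 = -2.795
Fold change = 2^(−(-2.795)) = 2^2.795 = 6.9403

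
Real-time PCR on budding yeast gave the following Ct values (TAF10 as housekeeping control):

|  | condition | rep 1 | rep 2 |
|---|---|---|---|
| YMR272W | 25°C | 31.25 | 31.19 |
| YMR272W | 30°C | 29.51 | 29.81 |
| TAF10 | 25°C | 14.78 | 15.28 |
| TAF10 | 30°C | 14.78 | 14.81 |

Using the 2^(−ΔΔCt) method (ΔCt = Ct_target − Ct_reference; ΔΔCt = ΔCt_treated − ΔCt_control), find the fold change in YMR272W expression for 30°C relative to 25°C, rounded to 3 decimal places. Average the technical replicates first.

2.505

Mean Ct: YMR272W 25°C 31.220; YMR272W 30°C 29.660; TAF10 25°C 15.030; TAF10 30°C 14.795
ΔCt(25°C) = 31.220 − 15.030 = 16.190
ΔCt(30°C) = 29.660 − 14.795 = 14.865
ΔΔCt = 14.865 − 16.190 = -1.325
Fold change = 2^(−(-1.325)) = 2^1.325 = 2.5053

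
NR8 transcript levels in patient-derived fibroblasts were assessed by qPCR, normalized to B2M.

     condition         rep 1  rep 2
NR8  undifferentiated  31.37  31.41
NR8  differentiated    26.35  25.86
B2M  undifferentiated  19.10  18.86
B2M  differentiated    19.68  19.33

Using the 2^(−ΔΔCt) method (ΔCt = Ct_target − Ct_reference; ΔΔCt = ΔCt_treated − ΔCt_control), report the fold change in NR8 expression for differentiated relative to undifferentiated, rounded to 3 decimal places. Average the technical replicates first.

56.103

Mean Ct: NR8 undifferentiated 31.390; NR8 differentiated 26.105; B2M undifferentiated 18.980; B2M differentiated 19.505
ΔCt(undifferentiated) = 31.390 − 18.980 = 12.410
ΔCt(differentiated) = 26.105 − 19.505 = 6.600
ΔΔCt = 6.600 − 12.410 = -5.810
Fold change = 2^(−(-5.810)) = 2^5.810 = 56.1028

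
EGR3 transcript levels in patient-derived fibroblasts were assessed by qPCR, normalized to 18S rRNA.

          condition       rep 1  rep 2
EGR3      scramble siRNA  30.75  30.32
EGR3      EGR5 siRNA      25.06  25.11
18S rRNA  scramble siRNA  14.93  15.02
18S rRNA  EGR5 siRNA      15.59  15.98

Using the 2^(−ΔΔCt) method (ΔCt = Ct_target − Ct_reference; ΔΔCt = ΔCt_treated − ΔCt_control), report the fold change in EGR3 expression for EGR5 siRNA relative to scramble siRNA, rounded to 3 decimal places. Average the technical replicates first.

76.639

Mean Ct: EGR3 scramble siRNA 30.535; EGR3 EGR5 siRNA 25.085; 18S rRNA scramble siRNA 14.975; 18S rRNA EGR5 siRNA 15.785
ΔCt(scramble siRNA) = 30.535 − 14.975 = 15.560
ΔCt(EGR5 siRNA) = 25.085 − 15.785 = 9.300
ΔΔCt = 9.300 − 15.560 = -6.260
Fold change = 2^(−(-6.260)) = 2^6.260 = 76.6386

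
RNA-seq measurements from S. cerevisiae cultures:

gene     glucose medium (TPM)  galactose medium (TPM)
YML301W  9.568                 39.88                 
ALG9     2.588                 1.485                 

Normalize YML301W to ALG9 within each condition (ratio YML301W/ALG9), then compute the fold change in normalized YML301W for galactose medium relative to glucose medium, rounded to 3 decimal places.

YML301W/ALG9 (glucose medium) = 9.568 / 2.588 = 3.6971
YML301W/ALG9 (galactose medium) = 39.88 / 1.485 = 26.855
Fold change = 26.855 / 3.6971 = 7.2639

7.264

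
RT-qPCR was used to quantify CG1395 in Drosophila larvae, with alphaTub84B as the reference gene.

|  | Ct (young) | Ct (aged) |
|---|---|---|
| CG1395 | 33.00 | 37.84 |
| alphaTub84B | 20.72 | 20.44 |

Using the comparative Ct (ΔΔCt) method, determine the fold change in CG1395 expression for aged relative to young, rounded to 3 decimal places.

0.029

ΔCt(young) = 33.000 − 20.720 = 12.280
ΔCt(aged) = 37.840 − 20.440 = 17.400
ΔΔCt = 17.400 − 12.280 = 5.120
Fold change = 2^(−5.120) = 0.0288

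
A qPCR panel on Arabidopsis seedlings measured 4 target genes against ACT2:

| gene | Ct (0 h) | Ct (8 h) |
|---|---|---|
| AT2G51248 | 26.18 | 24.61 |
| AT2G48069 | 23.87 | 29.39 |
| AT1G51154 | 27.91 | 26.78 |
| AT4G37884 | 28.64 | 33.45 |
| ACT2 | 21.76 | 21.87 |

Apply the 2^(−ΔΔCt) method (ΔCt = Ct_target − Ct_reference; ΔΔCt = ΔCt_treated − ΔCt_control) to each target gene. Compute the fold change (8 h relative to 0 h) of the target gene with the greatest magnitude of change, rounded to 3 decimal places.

0.024

AT2G51248: ΔΔCt = (24.61−21.87) − (26.18−21.76) = 2.74 − 4.42 = -1.68; fold change = 2^1.68 = 3.204
AT2G48069: ΔΔCt = (29.39−21.87) − (23.87−21.76) = 7.52 − 2.11 = 5.41; fold change = 2^-5.41 = 0.024
AT1G51154: ΔΔCt = (26.78−21.87) − (27.91−21.76) = 4.91 − 6.15 = -1.24; fold change = 2^1.24 = 2.362
AT4G37884: ΔΔCt = (33.45−21.87) − (28.64−21.76) = 11.58 − 6.88 = 4.70; fold change = 2^-4.70 = 0.038
AT2G48069 has the largest |ΔΔCt| = 5.41.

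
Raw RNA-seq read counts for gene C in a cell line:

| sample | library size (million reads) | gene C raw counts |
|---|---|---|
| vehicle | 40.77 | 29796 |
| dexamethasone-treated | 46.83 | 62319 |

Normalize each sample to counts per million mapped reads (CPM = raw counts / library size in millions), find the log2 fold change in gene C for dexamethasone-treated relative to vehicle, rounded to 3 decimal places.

CPM(vehicle) = 29796 / 40.77 = 730.8315
CPM(dexamethasone-treated) = 62319 / 46.83 = 1330.7495
Fold change = 1330.7495 / 730.8315 = 1.82087
log2(1.82087) = 0.8646

0.865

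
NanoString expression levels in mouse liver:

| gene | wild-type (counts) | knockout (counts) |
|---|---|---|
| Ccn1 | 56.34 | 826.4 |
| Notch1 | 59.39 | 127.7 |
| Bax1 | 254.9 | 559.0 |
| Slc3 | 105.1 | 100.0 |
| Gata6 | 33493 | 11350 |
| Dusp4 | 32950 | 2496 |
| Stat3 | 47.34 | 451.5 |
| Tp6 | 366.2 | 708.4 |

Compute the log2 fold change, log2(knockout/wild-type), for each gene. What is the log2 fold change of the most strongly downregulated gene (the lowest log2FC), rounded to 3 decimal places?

-3.723

log2(826.4/56.34) = 3.875  (Ccn1)
log2(127.7/59.39) = 1.104  (Notch1)
log2(559.0/254.9) = 1.133  (Bax1)
log2(100.0/105.1) = -0.072  (Slc3)
log2(11350/33493) = -1.561  (Gata6)
log2(2496/32950) = -3.723  (Dusp4)
log2(451.5/47.34) = 3.254  (Stat3)
log2(708.4/366.2) = 0.952  (Tp6)
Dusp4 is most strongly downregulated.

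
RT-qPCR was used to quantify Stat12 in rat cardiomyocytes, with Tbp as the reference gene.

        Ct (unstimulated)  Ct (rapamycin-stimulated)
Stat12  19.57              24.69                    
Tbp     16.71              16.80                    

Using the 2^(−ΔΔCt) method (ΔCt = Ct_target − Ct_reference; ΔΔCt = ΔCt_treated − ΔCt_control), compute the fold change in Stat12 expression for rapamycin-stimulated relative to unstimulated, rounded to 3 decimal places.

ΔCt(unstimulated) = 19.570 − 16.710 = 2.860
ΔCt(rapamycin-stimulated) = 24.690 − 16.800 = 7.890
ΔΔCt = 7.890 − 2.860 = 5.030
Fold change = 2^(−5.030) = 0.0306

0.031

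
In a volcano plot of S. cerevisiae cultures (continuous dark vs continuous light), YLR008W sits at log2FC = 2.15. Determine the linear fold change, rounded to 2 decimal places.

Fold change = 2^(2.15) = 4.438

4.44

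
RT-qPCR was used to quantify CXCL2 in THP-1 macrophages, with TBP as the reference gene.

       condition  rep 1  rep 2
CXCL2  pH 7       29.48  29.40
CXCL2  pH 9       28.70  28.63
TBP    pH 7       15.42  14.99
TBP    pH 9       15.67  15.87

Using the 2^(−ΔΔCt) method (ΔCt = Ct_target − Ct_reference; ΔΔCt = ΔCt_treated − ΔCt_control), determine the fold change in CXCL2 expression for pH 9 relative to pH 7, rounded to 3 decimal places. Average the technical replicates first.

Mean Ct: CXCL2 pH 7 29.440; CXCL2 pH 9 28.665; TBP pH 7 15.205; TBP pH 9 15.770
ΔCt(pH 7) = 29.440 − 15.205 = 14.235
ΔCt(pH 9) = 28.665 − 15.770 = 12.895
ΔΔCt = 12.895 − 14.235 = -1.340
Fold change = 2^(−(-1.340)) = 2^1.340 = 2.5315

2.532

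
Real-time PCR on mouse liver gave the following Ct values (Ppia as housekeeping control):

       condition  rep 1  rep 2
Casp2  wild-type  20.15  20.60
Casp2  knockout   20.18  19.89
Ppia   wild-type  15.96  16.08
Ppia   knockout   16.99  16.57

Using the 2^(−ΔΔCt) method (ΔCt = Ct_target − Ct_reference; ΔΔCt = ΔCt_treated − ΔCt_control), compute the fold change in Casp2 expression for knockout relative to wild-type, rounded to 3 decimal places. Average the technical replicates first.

2.144

Mean Ct: Casp2 wild-type 20.375; Casp2 knockout 20.035; Ppia wild-type 16.020; Ppia knockout 16.780
ΔCt(wild-type) = 20.375 − 16.020 = 4.355
ΔCt(knockout) = 20.035 − 16.780 = 3.255
ΔΔCt = 3.255 − 4.355 = -1.100
Fold change = 2^(−(-1.100)) = 2^1.100 = 2.1435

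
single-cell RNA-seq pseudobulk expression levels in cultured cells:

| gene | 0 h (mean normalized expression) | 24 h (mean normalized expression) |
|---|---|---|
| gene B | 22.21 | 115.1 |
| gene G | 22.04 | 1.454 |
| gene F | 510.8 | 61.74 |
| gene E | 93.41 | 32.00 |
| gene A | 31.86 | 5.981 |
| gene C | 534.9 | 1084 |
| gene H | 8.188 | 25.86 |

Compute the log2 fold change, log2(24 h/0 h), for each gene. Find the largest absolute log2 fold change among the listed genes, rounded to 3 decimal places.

log2(115.1/22.21) = 2.374  (gene B)
log2(1.454/22.04) = -3.922  (gene G)
log2(61.74/510.8) = -3.048  (gene F)
log2(32.00/93.41) = -1.546  (gene E)
log2(5.981/31.86) = -2.413  (gene A)
log2(1084/534.9) = 1.019  (gene C)
log2(25.86/8.188) = 1.659  (gene H)
The largest magnitude belongs to gene G.

3.922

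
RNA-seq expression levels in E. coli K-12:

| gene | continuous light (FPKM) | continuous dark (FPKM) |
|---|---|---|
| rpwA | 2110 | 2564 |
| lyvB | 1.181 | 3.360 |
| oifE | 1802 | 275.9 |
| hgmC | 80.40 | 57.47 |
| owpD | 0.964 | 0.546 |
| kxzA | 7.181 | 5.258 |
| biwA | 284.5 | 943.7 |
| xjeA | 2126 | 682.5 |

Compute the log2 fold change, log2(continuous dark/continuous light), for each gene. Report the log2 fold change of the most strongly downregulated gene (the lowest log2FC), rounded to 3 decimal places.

-2.707

log2(2564/2110) = 0.281  (rpwA)
log2(3.360/1.181) = 1.508  (lyvB)
log2(275.9/1802) = -2.707  (oifE)
log2(57.47/80.40) = -0.484  (hgmC)
log2(0.546/0.964) = -0.820  (owpD)
log2(5.258/7.181) = -0.450  (kxzA)
log2(943.7/284.5) = 1.730  (biwA)
log2(682.5/2126) = -1.639  (xjeA)
oifE is most strongly downregulated.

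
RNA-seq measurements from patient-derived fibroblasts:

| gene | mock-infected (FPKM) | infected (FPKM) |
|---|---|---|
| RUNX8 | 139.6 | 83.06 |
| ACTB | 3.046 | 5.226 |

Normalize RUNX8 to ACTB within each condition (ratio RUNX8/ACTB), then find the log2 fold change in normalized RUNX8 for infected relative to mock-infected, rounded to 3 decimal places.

RUNX8/ACTB (mock-infected) = 139.6 / 3.046 = 45.831
RUNX8/ACTB (infected) = 83.06 / 5.226 = 15.894
Fold change = 15.894 / 45.831 = 0.3468
log2(0.3468) = -1.5279

-1.528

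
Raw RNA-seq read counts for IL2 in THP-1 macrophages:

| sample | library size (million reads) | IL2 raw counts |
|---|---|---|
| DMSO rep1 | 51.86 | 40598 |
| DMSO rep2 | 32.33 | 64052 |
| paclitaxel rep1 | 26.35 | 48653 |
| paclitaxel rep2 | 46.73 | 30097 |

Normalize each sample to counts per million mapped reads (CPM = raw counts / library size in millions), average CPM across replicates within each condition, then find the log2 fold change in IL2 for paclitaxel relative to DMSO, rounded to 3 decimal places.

CPM(DMSO rep1) = 40598 / 51.86 = 782.8384
CPM(DMSO rep2) = 64052 / 32.33 = 1981.1939
CPM(paclitaxel rep1) = 48653 / 26.35 = 1846.4137
CPM(paclitaxel rep2) = 30097 / 46.73 = 644.0616
mean CPM(DMSO) = 1382.0162; mean CPM(paclitaxel) = 1245.2376
Fold change = 1245.2376 / 1382.0162 = 0.90103
log2(0.90103) = -0.1504

-0.150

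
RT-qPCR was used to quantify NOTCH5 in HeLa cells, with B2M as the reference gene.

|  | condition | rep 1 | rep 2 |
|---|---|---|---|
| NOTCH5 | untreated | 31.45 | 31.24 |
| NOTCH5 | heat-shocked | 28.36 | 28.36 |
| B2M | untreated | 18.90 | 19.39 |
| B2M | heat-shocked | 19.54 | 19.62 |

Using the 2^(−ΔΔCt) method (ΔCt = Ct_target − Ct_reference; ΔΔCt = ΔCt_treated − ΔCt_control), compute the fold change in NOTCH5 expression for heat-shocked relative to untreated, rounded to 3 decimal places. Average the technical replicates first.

10.703

Mean Ct: NOTCH5 untreated 31.345; NOTCH5 heat-shocked 28.360; B2M untreated 19.145; B2M heat-shocked 19.580
ΔCt(untreated) = 31.345 − 19.145 = 12.200
ΔCt(heat-shocked) = 28.360 − 19.580 = 8.780
ΔΔCt = 8.780 − 12.200 = -3.420
Fold change = 2^(−(-3.420)) = 2^3.420 = 10.7034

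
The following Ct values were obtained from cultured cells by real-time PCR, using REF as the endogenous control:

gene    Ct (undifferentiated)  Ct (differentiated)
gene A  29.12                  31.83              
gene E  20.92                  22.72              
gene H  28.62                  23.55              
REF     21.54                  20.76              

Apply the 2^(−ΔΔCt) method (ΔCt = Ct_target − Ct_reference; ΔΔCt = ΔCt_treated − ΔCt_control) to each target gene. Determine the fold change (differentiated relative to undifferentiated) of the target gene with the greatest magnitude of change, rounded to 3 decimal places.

gene A: ΔΔCt = (31.83−20.76) − (29.12−21.54) = 11.07 − 7.58 = 3.49; fold change = 2^-3.49 = 0.089
gene E: ΔΔCt = (22.72−20.76) − (20.92−21.54) = 1.96 − (-0.62) = 2.58; fold change = 2^-2.58 = 0.167
gene H: ΔΔCt = (23.55−20.76) − (28.62−21.54) = 2.79 − 7.08 = -4.29; fold change = 2^4.29 = 19.562
gene H has the largest |ΔΔCt| = 4.29.

19.562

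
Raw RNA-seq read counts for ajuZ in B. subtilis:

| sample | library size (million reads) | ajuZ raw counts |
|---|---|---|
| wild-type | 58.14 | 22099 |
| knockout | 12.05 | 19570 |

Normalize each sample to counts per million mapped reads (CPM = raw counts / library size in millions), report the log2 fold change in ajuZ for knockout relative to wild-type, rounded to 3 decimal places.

2.095

CPM(wild-type) = 22099 / 58.14 = 380.0998
CPM(knockout) = 19570 / 12.05 = 1624.0664
Fold change = 1624.0664 / 380.0998 = 4.27274
log2(4.27274) = 2.0952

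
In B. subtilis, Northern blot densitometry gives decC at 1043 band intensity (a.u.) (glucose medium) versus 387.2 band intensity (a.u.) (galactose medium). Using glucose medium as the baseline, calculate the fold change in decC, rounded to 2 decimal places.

Fold change = 387.2 / 1043 = 0.371
decC is downregulated.

0.37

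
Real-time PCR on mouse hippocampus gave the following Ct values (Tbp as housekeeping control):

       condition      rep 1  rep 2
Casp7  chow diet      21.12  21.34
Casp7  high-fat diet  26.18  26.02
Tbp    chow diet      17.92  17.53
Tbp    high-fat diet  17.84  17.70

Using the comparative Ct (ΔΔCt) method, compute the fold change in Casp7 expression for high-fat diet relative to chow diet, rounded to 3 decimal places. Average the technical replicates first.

0.035

Mean Ct: Casp7 chow diet 21.230; Casp7 high-fat diet 26.100; Tbp chow diet 17.725; Tbp high-fat diet 17.770
ΔCt(chow diet) = 21.230 − 17.725 = 3.505
ΔCt(high-fat diet) = 26.100 − 17.770 = 8.330
ΔΔCt = 8.330 − 3.505 = 4.825
Fold change = 2^(−4.825) = 0.0353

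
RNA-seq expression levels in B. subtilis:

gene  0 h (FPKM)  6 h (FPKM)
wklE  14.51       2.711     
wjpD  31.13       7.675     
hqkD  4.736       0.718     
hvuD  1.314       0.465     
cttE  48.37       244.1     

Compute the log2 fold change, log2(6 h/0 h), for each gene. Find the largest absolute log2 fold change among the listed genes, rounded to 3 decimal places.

log2(2.711/14.51) = -2.420  (wklE)
log2(7.675/31.13) = -2.020  (wjpD)
log2(0.718/4.736) = -2.722  (hqkD)
log2(0.465/1.314) = -1.499  (hvuD)
log2(244.1/48.37) = 2.335  (cttE)
The largest magnitude belongs to hqkD.

2.722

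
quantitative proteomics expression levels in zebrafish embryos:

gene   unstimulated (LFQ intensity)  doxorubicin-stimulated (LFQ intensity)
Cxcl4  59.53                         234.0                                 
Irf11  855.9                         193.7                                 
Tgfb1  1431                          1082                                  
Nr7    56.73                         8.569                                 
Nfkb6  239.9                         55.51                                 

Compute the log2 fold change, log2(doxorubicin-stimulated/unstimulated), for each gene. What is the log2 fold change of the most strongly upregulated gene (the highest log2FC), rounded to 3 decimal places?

1.975

log2(234.0/59.53) = 1.975  (Cxcl4)
log2(193.7/855.9) = -2.144  (Irf11)
log2(1082/1431) = -0.403  (Tgfb1)
log2(8.569/56.73) = -2.727  (Nr7)
log2(55.51/239.9) = -2.112  (Nfkb6)
Cxcl4 is most strongly upregulated.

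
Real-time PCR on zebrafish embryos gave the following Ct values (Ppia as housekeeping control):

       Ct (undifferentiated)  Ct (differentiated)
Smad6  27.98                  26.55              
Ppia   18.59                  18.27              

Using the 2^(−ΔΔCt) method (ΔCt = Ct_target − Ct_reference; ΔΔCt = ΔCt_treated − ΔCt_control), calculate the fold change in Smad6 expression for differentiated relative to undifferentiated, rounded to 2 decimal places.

ΔCt(undifferentiated) = 27.980 − 18.590 = 9.390
ΔCt(differentiated) = 26.550 − 18.270 = 8.280
ΔΔCt = 8.280 − 9.390 = -1.110
Fold change = 2^(−(-1.110)) = 2^1.110 = 2.158

2.16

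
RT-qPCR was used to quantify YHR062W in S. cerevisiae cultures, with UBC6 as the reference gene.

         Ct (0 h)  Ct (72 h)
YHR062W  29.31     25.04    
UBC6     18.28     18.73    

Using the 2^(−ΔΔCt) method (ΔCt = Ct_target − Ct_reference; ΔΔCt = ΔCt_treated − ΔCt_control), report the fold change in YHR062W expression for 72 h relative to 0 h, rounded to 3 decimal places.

ΔCt(0 h) = 29.310 − 18.280 = 11.030
ΔCt(72 h) = 25.040 − 18.730 = 6.310
ΔΔCt = 6.310 − 11.030 = -4.720
Fold change = 2^(−(-4.720)) = 2^4.720 = 26.3549

26.355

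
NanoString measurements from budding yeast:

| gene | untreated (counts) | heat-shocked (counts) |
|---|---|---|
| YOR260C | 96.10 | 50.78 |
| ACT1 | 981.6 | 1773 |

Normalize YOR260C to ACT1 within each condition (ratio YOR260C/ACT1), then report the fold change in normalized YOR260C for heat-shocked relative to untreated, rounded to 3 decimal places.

YOR260C/ACT1 (untreated) = 96.10 / 981.6 = 0.097901
YOR260C/ACT1 (heat-shocked) = 50.78 / 1773 = 0.028641
Fold change = 0.028641 / 0.097901 = 0.2925

0.293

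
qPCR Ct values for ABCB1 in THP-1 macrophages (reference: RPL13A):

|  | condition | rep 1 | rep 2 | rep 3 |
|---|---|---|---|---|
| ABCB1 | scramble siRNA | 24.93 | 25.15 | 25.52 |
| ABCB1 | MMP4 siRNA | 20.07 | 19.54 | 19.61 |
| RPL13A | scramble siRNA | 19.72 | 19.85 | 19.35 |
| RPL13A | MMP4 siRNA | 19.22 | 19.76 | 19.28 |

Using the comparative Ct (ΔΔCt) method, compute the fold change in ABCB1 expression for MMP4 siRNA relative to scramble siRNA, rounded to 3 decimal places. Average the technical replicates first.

Mean Ct: ABCB1 scramble siRNA 25.200; ABCB1 MMP4 siRNA 19.740; RPL13A scramble siRNA 19.640; RPL13A MMP4 siRNA 19.420
ΔCt(scramble siRNA) = 25.200 − 19.640 = 5.560
ΔCt(MMP4 siRNA) = 19.740 − 19.420 = 0.320
ΔΔCt = 0.320 − 5.560 = -5.240
Fold change = 2^(−(-5.240)) = 2^5.240 = 37.7918

37.792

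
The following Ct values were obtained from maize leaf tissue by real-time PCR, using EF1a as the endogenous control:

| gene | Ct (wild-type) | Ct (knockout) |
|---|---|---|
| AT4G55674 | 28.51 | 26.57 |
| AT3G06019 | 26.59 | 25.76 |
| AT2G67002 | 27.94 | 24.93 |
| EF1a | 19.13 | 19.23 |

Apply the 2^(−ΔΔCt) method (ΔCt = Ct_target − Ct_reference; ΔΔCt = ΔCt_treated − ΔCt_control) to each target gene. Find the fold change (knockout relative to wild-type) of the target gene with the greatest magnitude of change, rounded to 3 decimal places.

8.634

AT4G55674: ΔΔCt = (26.57−19.23) − (28.51−19.13) = 7.34 − 9.38 = -2.04; fold change = 2^2.04 = 4.112
AT3G06019: ΔΔCt = (25.76−19.23) − (26.59−19.13) = 6.53 − 7.46 = -0.93; fold change = 2^0.93 = 1.905
AT2G67002: ΔΔCt = (24.93−19.23) − (27.94−19.13) = 5.70 − 8.81 = -3.11; fold change = 2^3.11 = 8.634
AT2G67002 has the largest |ΔΔCt| = 3.11.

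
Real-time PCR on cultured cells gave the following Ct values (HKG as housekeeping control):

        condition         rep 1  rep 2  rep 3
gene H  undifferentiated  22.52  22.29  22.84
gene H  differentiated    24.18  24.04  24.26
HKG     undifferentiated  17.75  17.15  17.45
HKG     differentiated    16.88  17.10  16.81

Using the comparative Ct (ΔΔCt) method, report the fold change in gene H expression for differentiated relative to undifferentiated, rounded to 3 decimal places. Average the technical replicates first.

Mean Ct: gene H undifferentiated 22.550; gene H differentiated 24.160; HKG undifferentiated 17.450; HKG differentiated 16.930
ΔCt(undifferentiated) = 22.550 − 17.450 = 5.100
ΔCt(differentiated) = 24.160 − 16.930 = 7.230
ΔΔCt = 7.230 − 5.100 = 2.130
Fold change = 2^(−2.130) = 0.2285

0.228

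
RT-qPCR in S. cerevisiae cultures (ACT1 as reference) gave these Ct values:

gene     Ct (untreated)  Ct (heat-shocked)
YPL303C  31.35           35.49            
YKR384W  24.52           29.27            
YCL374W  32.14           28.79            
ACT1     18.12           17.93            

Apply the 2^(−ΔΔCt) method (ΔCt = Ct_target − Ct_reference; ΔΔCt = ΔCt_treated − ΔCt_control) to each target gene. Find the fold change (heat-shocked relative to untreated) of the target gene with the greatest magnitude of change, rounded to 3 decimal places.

0.033

YPL303C: ΔΔCt = (35.49−17.93) − (31.35−18.12) = 17.56 − 13.23 = 4.33; fold change = 2^-4.33 = 0.050
YKR384W: ΔΔCt = (29.27−17.93) − (24.52−18.12) = 11.34 − 6.40 = 4.94; fold change = 2^-4.94 = 0.033
YCL374W: ΔΔCt = (28.79−17.93) − (32.14−18.12) = 10.86 − 14.02 = -3.16; fold change = 2^3.16 = 8.938
YKR384W has the largest |ΔΔCt| = 4.94.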